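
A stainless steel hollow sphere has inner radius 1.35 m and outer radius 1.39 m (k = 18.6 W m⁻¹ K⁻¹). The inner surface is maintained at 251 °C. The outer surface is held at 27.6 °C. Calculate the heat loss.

Q = 2450 kW

Q = 4πk·ΔT/(1/r₁ − 1/r₂) = 4π × 18.6 × 223.4 / (1/1.35 − 1/1.39) = 2.45×10^6 W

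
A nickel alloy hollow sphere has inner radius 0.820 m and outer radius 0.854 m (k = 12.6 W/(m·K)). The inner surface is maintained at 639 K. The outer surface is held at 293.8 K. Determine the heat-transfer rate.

Q = 4πk·ΔT/(1/r₁ − 1/r₂) = 4π × 12.6 × 345.2 / (1/0.820 − 1/0.854) = 1.13×10^6 W

Q = 1.13×10^6 W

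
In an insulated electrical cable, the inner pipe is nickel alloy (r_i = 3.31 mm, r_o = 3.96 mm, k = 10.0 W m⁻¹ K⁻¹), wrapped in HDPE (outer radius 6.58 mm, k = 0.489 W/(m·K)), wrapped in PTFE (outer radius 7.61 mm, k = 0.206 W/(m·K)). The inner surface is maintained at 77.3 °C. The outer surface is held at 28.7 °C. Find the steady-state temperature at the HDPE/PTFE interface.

Resistance network (inner→outer):
  R'_nickel alloy = ln(0.00396/0.00331)/(2πk) = 0.1793/(2π·10.0) = 0.002854 m·K/W
  R'_HDPE = ln(0.00658/0.00396)/(2πk) = 0.5078/(2π·0.489) = 0.1653 m·K/W
  R'_PTFE = ln(0.00761/0.00658)/(2πk) = 0.1454/(2π·0.206) = 0.1124 m·K/W
ΣR = 0.002854 + 0.1653 + 0.1124 = 0.2806 m·K/W
Q' = ΔT/ΣR = (77.3 °C − 28.7 °C)/0.2806 = 173.2 W/m
From the inner boundary to the HDPE/PTFE interface, ΣR_partial = 0.1682 m·K/W.
T_interface = T_in − Q'·ΣR_partial = 77.3 °C − (173.2)(0.1682) = 48.2 °C

T = 48.2 °C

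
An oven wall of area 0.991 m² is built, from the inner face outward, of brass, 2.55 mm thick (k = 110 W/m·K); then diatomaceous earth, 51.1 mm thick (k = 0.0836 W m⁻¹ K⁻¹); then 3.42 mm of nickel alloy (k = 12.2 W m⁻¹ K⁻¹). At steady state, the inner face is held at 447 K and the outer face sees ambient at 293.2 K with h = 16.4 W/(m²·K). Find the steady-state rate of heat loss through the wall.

Q = 227 W

Treat each layer as a resistance in series:
  R_brass = L/(kA) = 0.00255/(110·0.991) = 2.339×10^-5 K/W
  R_diatomaceous earth = L/(kA) = 0.0511/(0.0836·0.991) = 0.6168 K/W
  R_nickel alloy = L/(kA) = 0.00342/(12.2·0.991) = 2.829×10^-4 K/W
  R_conv,out = 1/(hA) = 1/(16.4·0.991) = 0.06153 K/W
ΣR = 2.339×10^-5 + 0.6168 + 2.829×10^-4 + 0.06153 = 0.6786 K/W
Q = ΔT/ΣR = (447 K − 293.2 K)/0.6786 = 227 W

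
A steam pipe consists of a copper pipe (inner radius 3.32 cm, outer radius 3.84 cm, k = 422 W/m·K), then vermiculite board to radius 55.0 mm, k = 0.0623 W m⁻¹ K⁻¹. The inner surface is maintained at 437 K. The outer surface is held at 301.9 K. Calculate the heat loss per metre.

Q' = 147 W/m

Resistance network (inner→outer):
  R'_copper = ln(0.0384/0.0332)/(2πk) = 0.1455/(2π·422) = 5.488×10^-5 m·K/W
  R'_vermiculite board = ln(0.0550/0.0384)/(2πk) = 0.3593/(2π·0.0623) = 0.9178 m·K/W
ΣR = 5.488×10^-5 + 0.9178 = 0.9179 m·K/W
Q' = ΔT/ΣR = (437 K − 301.9 K)/0.9179 = 147 W/m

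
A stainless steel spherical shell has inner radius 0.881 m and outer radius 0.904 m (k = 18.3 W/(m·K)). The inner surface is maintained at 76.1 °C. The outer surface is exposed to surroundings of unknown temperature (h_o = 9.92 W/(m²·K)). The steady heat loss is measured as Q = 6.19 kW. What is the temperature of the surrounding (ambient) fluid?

Series resistances:
  R_stainless steel = (1/0.881 − 1/0.904)/(4πk) = 0.02888/(4π·18.3) = 1.256×10^-4 K/W
  R_conv,out = 1/(4πr²h) = 1/(4π·0.904²·9.92) = 0.009816 K/W
ΣR = 0.009942 K/W
ΔT = Q·ΣR = 6190 × 0.009942 = 61.54 K
Heat flows outward, so T_out = T_in − ΔT = 76.1 − 61.54 = 14.6 °C

T_out = 14.6 °C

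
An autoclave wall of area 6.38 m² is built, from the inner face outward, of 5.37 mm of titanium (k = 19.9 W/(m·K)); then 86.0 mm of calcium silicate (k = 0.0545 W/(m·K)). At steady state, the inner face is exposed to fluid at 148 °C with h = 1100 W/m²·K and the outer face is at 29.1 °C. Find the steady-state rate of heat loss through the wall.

Series thermal resistances, inner to outer:
  R_conv,in = 1/(hA) = 1/(1100·6.38) = 1.425×10^-4 K/W
  R_titanium = L/(kA) = 0.00537/(19.9·6.38) = 4.230×10^-5 K/W
  R_calcium silicate = L/(kA) = 0.0860/(0.0545·6.38) = 0.2473 K/W
ΣR = 1.425×10^-4 + 4.230×10^-5 + 0.2473 = 0.2475 K/W
Q = ΔT/ΣR = (148 °C − 29.1 °C)/0.2475 = 480 W

Q = 480 W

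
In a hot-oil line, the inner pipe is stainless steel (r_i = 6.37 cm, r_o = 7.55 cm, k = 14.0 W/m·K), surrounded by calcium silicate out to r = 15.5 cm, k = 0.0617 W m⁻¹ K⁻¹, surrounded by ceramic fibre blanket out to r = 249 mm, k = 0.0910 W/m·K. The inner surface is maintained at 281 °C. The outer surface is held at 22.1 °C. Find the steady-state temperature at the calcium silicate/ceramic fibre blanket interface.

Series thermal resistances, inner to outer:
  R'_stainless steel = ln(0.0755/0.0637)/(2πk) = 0.1699/(2π·14.0) = 0.001932 m·K/W
  R'_calcium silicate = ln(0.155/0.0755)/(2πk) = 0.7193/(2π·0.0617) = 1.855 m·K/W
  R'_ceramic fibre blanket = ln(0.249/0.155)/(2πk) = 0.4740/(2π·0.0910) = 0.8291 m·K/W
ΣR = 0.001932 + 1.855 + 0.8291 = 2.686 m·K/W
Q' = ΔT/ΣR = (281 °C − 22.1 °C)/2.686 = 96.39 W/m
From the inner boundary to the calcium silicate/ceramic fibre blanket interface, ΣR_partial = 1.857 m·K/W.
T_interface = T_in − Q'·ΣR_partial = 281 °C − (96.39)(1.857) = 102 °C

T = 102 °C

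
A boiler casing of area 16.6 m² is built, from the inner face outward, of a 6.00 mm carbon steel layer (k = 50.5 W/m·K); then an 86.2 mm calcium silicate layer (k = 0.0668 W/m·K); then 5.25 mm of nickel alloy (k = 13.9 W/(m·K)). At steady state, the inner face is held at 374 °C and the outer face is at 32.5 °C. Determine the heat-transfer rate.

Treat each layer as a resistance in series:
  R_carbon steel = L/(kA) = 0.00600/(50.5·16.6) = 7.157×10^-6 K/W
  R_calcium silicate = L/(kA) = 0.0862/(0.0668·16.6) = 0.07774 K/W
  R_nickel alloy = L/(kA) = 0.00525/(13.9·16.6) = 2.275×10^-5 K/W
ΣR = 7.157×10^-6 + 0.07774 + 2.275×10^-5 = 0.07777 K/W
Q = ΔT/ΣR = (374 °C − 32.5 °C)/0.07777 = 4390 W

Q = 4.39 kW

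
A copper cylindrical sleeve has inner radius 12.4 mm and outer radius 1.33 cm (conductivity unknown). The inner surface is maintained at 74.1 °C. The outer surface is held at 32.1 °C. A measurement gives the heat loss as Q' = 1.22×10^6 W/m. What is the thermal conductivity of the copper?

k = 324 W/m·K

ΣR = ΔT/Q' = |74.1 − 32.1|/1.22×10^6 = 3.443×10^-5 m·K/W
ln(r₂/r₁)/(2πk) = 3.443×10^-5 ⇒ k = 0.07007/(2π·3.443×10^-5) = 324 W/m·K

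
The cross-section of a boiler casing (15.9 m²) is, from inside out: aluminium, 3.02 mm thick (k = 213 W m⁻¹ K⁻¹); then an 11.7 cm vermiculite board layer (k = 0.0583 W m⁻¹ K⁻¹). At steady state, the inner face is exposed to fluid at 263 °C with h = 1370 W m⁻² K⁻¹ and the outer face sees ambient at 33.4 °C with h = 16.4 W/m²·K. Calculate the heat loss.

Q = 1760 W

Treat each layer as a resistance in series:
  R_conv,in = 1/(hA) = 1/(1370·15.9) = 4.591×10^-5 K/W
  R_aluminium = L/(kA) = 0.00302/(213·15.9) = 8.917×10^-7 K/W
  R_vermiculite board = L/(kA) = 0.117/(0.0583·15.9) = 0.1262 K/W
  R_conv,out = 1/(hA) = 1/(16.4·15.9) = 0.003835 K/W
ΣR = 4.591×10^-5 + 8.917×10^-7 + 0.1262 + 0.003835 = 0.1301 K/W
Q = ΔT/ΣR = (263 °C − 33.4 °C)/0.1301 = 1760 W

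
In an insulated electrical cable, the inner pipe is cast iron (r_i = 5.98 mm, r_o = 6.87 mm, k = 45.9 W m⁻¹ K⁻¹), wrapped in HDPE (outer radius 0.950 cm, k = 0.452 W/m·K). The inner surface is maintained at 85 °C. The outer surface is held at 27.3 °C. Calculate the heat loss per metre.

Treat each layer as a resistance in series:
  R'_cast iron = ln(0.00687/0.00598)/(2πk) = 0.1387/(2π·45.9) = 4.811×10^-4 m·K/W
  R'_HDPE = ln(0.00950/0.00687)/(2πk) = 0.3241/(2π·0.452) = 0.1141 m·K/W
ΣR = 4.811×10^-4 + 0.1141 = 0.1146 m·K/W
Q' = ΔT/ΣR = (85 °C − 27.3 °C)/0.1146 = 503 W/m

Q' = 503 W/m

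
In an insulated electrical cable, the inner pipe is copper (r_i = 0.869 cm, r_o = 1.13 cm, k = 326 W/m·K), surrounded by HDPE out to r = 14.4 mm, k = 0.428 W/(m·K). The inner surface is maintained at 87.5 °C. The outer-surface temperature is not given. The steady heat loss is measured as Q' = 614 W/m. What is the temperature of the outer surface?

Series resistances:
  R'_copper = ln(0.0113/0.00869)/(2πk) = 0.2626/(2π·326) = 1.282×10^-4 m·K/W
  R'_HDPE = ln(0.0144/0.0113)/(2πk) = 0.2424/(2π·0.428) = 0.09015 m·K/W
ΣR = 0.09028 m·K/W
ΔT = Q'·ΣR = 614 × 0.09028 = 55.43 K
Heat flows outward, so T_out = T_in − ΔT = 87.5 − 55.43 = 32.1 °C

T_out = 32.1 °C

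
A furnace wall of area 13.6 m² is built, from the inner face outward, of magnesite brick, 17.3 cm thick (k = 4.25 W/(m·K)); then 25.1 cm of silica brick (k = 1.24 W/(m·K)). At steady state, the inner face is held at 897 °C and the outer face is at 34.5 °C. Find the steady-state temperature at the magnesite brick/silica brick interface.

T = 753 °C

Resistance network (inner→outer):
  R_magnesite brick = L/(kA) = 0.173/(4.25·13.6) = 0.002993 K/W
  R_silica brick = L/(kA) = 0.251/(1.24·13.6) = 0.01488 K/W
ΣR = 0.002993 + 0.01488 = 0.01787 K/W
Q = ΔT/ΣR = (897 °C − 34.5 °C)/0.01787 = 48270 W
From the inner boundary to the magnesite brick/silica brick interface, ΣR_partial = 0.002993 K/W.
T_interface = T_in − Q·ΣR_partial = 897 °C − (48270)(0.002993) = 753 °C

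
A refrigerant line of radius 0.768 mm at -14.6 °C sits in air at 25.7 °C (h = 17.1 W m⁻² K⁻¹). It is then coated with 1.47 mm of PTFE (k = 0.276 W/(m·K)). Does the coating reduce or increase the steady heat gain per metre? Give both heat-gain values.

Critical radius for a cylinder: r_cr = k/h = 0.0161 m = 1.61 cm.
Outer radius after coating: r₂ = 7.68×10^-4 + 0.00147 = 0.002238 m.
Since r₁ < r_cr and r₂ ≤ r_cr, the coating moves toward the maximum at r_cr — heat gain rises.
Bare: R = 1/(2πr₁h) = 12.12 m·K/W; Q = 40.3/12.12 = 3.33 W/m.
Coated: R = R_cond + R_conv = 4.776 m·K/W; Q = 40.3/4.776 = 8.44 W/m.

increases: 3.33 → 8.44 W/m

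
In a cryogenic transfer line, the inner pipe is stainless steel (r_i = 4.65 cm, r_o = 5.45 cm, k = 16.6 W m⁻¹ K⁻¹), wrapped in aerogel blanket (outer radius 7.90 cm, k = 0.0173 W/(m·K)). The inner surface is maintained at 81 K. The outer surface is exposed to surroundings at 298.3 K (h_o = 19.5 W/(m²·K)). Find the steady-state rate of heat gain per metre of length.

Q' = 61.7 W/m

Series thermal resistances, inner to outer:
  R'_stainless steel = ln(0.0545/0.0465)/(2πk) = 0.1587/(2π·16.6) = 0.001522 m·K/W
  R'_aerogel blanket = ln(0.0790/0.0545)/(2πk) = 0.3712/(2π·0.0173) = 3.415 m·K/W
  R'_conv,out = 1/(2πr h) = 1/(2π·0.0790·19.5) = 0.1033 m·K/W
ΣR = 0.001522 + 3.415 + 0.1033 = 3.520 m·K/W
Q' = ΔT/ΣR = (81 K − 298.3 K)/3.520 = -61.7 W/m
(Negative Q' ⇒ heat flows inward; heat gain = 61.7 W/m.)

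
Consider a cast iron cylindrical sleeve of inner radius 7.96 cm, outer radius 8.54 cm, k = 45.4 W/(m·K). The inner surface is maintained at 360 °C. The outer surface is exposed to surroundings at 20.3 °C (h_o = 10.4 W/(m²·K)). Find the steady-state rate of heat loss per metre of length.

Series thermal resistances, inner to outer:
  R'_cast iron = ln(0.0854/0.0796)/(2πk) = 0.07033/(2π·45.4) = 2.466×10^-4 m·K/W
  R'_conv,out = 1/(2πr h) = 1/(2π·0.0854·10.4) = 0.1792 m·K/W
ΣR = 2.466×10^-4 + 0.1792 = 0.1794 m·K/W
Q' = ΔT/ΣR = (360 °C − 20.3 °C)/0.1794 = 1890 W/m

Q' = 1890 W/m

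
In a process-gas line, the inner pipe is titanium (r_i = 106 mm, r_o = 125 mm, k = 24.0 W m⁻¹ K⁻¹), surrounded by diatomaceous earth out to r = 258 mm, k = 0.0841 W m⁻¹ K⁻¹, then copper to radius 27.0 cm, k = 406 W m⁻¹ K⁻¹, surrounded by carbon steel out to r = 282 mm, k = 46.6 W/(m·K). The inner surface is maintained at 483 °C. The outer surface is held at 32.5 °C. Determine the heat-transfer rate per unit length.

Q' = 328 W/m

Treat each layer as a resistance in series:
  R'_titanium = ln(0.125/0.106)/(2πk) = 0.1649/(2π·24.0) = 0.001093 m·K/W
  R'_diatomaceous earth = ln(0.258/0.125)/(2πk) = 0.7246/(2π·0.0841) = 1.371 m·K/W
  R'_copper = ln(0.270/0.258)/(2πk) = 0.04546/(2π·406) = 1.782×10^-5 m·K/W
  R'_carbon steel = ln(0.282/0.270)/(2πk) = 0.04349/(2π·46.6) = 1.485×10^-4 m·K/W
ΣR = 0.001093 + 1.371 + 1.782×10^-5 + 1.485×10^-4 = 1.372 m·K/W
Q' = ΔT/ΣR = (483 °C − 32.5 °C)/1.372 = 328 W/m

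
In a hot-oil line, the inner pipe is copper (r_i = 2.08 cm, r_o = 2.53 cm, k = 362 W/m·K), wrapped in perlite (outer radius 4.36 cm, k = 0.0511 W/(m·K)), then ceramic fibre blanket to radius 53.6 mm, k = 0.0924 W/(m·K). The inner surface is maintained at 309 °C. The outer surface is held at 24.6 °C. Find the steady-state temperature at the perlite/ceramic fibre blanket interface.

T = 73.9 °C

Treat each layer as a resistance in series:
  R'_copper = ln(0.0253/0.0208)/(2πk) = 0.1959/(2π·362) = 8.611×10^-5 m·K/W
  R'_perlite = ln(0.0436/0.0253)/(2πk) = 0.5443/(2π·0.0511) = 1.695 m·K/W
  R'_ceramic fibre blanket = ln(0.0536/0.0436)/(2πk) = 0.2065/(2π·0.0924) = 0.3557 m·K/W
ΣR = 8.611×10^-5 + 1.695 + 0.3557 = 2.051 m·K/W
Q' = ΔT/ΣR = (309 °C − 24.6 °C)/2.051 = 138.7 W/m
From the inner boundary to the perlite/ceramic fibre blanket interface, ΣR_partial = 1.695 m·K/W.
T_interface = T_in − Q'·ΣR_partial = 309 °C − (138.7)(1.695) = 73.9 °C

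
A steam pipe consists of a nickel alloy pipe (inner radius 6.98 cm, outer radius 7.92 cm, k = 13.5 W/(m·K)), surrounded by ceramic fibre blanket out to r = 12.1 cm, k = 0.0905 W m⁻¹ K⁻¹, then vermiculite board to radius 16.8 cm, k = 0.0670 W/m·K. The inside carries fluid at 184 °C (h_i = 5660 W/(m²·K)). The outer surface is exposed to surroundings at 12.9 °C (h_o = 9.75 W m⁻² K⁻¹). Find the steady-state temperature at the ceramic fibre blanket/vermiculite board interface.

T = 105 °C

Resistance network (inner→outer):
  R'_conv,in = 1/(2πr h) = 1/(2π·0.0698·5660) = 4.029×10^-4 m·K/W
  R'_nickel alloy = ln(0.0792/0.0698)/(2πk) = 0.1263/(2π·13.5) = 0.001489 m·K/W
  R'_ceramic fibre blanket = ln(0.121/0.0792)/(2πk) = 0.4238/(2π·0.0905) = 0.7453 m·K/W
  R'_vermiculite board = ln(0.168/0.121)/(2πk) = 0.3282/(2π·0.0670) = 0.7796 m·K/W
  R'_conv,out = 1/(2πr h) = 1/(2π·0.168·9.75) = 0.09716 m·K/W
ΣR = 4.029×10^-4 + 0.001489 + 0.7453 + 0.7796 + 0.09716 = 1.624 m·K/W
Q' = ΔT/ΣR = (184 °C − 12.9 °C)/1.624 = 105.4 W/m
From the inner boundary to the ceramic fibre blanket/vermiculite board interface, ΣR_partial = 0.7472 m·K/W.
T_interface = T_in − Q'·ΣR_partial = 184 °C − (105.4)(0.7472) = 105 °C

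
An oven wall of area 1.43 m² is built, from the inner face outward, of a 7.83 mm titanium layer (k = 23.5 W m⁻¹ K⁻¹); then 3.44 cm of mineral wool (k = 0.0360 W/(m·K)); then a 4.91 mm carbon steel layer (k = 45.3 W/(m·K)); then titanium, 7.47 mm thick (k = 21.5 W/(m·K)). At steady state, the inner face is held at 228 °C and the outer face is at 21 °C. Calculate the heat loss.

Series thermal resistances, inner to outer:
  R_titanium = L/(kA) = 0.00783/(23.5·1.43) = 2.330×10^-4 K/W
  R_mineral wool = L/(kA) = 0.0344/(0.0360·1.43) = 0.6682 K/W
  R_carbon steel = L/(kA) = 0.00491/(45.3·1.43) = 7.580×10^-5 K/W
  R_titanium = L/(kA) = 0.00747/(21.5·1.43) = 2.430×10^-4 K/W
ΣR = 2.330×10^-4 + 0.6682 + 7.580×10^-5 + 2.430×10^-4 = 0.6688 K/W
Q = ΔT/ΣR = (228 °C − 21 °C)/0.6688 = 310 W

Q = 310 W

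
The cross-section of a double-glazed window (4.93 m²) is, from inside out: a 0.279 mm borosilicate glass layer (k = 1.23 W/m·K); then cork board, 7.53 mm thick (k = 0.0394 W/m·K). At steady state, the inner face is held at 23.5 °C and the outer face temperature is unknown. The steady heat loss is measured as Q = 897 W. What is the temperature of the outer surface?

Sum the resistances:
  R_borosilicate glass = L/(kA) = 2.79×10^-4/(1.23·4.93) = 4.601×10^-5 K/W
  R_cork board = L/(kA) = 0.00753/(0.0394·4.93) = 0.03877 K/W
ΣR = 0.03881 K/W
ΔT = Q·ΣR = 897 × 0.03881 = 34.81 K
Heat flows outward, so T_out = T_in − ΔT = 23.5 − 34.81 = -11.3 °C

T_out = -11.3 °C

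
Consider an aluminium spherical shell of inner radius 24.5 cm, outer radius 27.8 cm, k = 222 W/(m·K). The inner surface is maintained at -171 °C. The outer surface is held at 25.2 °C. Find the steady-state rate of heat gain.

Q = 4πk·ΔT/(1/r₁ − 1/r₂) = 4π × 222 × 196.2 / (1/0.245 − 1/0.278) = 1.13×10^6 W

Q = 1.13×10^6 W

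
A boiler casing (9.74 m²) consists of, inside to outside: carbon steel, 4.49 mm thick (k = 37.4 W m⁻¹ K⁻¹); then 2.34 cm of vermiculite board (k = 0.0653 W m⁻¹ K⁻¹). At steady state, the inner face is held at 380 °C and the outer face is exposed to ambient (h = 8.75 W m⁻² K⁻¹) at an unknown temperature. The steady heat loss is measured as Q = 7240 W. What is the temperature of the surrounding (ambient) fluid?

Series resistances:
  R_carbon steel = L/(kA) = 0.00449/(37.4·9.74) = 1.233×10^-5 K/W
  R_vermiculite board = L/(kA) = 0.0234/(0.0653·9.74) = 0.03679 K/W
  R_conv,out = 1/(hA) = 1/(8.75·9.74) = 0.01173 K/W
ΣR = 0.04854 K/W
ΔT = Q·ΣR = 7240 × 0.04854 = 351.4 K
Heat flows outward, so T_out = T_in − ΔT = 380 − 351.4 = 28.6 °C

T_out = 28.6 °C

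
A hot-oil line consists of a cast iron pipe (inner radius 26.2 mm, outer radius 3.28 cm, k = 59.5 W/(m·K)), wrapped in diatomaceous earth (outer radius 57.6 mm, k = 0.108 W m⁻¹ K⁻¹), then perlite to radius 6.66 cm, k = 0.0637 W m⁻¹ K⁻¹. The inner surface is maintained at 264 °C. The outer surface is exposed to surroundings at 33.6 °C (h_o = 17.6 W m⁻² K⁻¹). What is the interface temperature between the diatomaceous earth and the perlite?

T = 120 °C

Resistance network (inner→outer):
  R'_cast iron = ln(0.0328/0.0262)/(2πk) = 0.2247/(2π·59.5) = 6.010×10^-4 m·K/W
  R'_diatomaceous earth = ln(0.0576/0.0328)/(2πk) = 0.5631/(2π·0.108) = 0.8298 m·K/W
  R'_perlite = ln(0.0666/0.0576)/(2πk) = 0.1452/(2π·0.0637) = 0.3627 m·K/W
  R'_conv,out = 1/(2πr h) = 1/(2π·0.0666·17.6) = 0.1358 m·K/W
ΣR = 6.010×10^-4 + 0.8298 + 0.3627 + 0.1358 = 1.329 m·K/W
Q' = ΔT/ΣR = (264 °C − 33.6 °C)/1.329 = 173.4 W/m
From the inner boundary to the diatomaceous earth/perlite interface, ΣR_partial = 0.8304 m·K/W.
T_interface = T_in − Q'·ΣR_partial = 264 °C − (173.4)(0.8304) = 120 °C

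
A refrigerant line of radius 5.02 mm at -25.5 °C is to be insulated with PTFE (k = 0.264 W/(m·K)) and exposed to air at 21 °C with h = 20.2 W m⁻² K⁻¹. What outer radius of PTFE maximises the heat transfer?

r_cr = 1.31 cm

For a cylinder, r_cr = k_ins/h = 0.264/20.2 = 0.0131 m = 1.31 cm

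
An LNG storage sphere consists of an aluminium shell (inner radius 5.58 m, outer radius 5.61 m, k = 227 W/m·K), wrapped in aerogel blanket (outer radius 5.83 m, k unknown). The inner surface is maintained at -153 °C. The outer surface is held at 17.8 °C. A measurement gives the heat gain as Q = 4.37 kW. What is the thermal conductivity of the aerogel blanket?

ΣR = ΔT/Q = |-153 − 17.8|/4370 = 0.03908 K/W
Known resistances:
  R_aluminium = (1/5.58 − 1/5.61)/(4πk) = 9.584×10^-4/(4π·227) = 3.360×10^-7 K/W
R_aerogel blanket = ΣR − ΣR_known = 0.03908 − 3.360×10^-7 = 0.03908 K/W
(1/r₁−1/r₂)/(4πk) = 0.03908 ⇒ k = 0.006727/(4π·0.03908) = 0.0137 W/m·K

k = 0.0137 W/m·K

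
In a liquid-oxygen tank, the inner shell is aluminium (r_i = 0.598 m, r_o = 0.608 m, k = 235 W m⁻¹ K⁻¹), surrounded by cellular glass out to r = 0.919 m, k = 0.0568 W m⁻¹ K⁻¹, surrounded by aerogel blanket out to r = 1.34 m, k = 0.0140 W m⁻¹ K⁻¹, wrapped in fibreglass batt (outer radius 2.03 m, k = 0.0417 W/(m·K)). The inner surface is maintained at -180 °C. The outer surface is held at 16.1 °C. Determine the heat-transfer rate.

Series thermal resistances, inner to outer:
  R_aluminium = (1/0.598 − 1/0.608)/(4πk) = 0.02750/(4π·235) = 9.314×10^-6 K/W
  R_cellular glass = (1/0.608 − 1/0.919)/(4πk) = 0.5566/(4π·0.0568) = 0.7798 K/W
  R_aerogel blanket = (1/0.919 − 1/1.34)/(4πk) = 0.3419/(4π·0.0140) = 1.943 K/W
  R_fibreglass batt = (1/1.34 − 1/2.03)/(4πk) = 0.2537/(4π·0.0417) = 0.4841 K/W
ΣR = 9.314×10^-6 + 0.7798 + 1.943 + 0.4841 = 3.207 K/W
Q = ΔT/ΣR = (-180 °C − 16.1 °C)/3.207 = -61.1 W
(Negative Q ⇒ heat flows inward; heat gain = 61.1 W.)

Q = 61.1 W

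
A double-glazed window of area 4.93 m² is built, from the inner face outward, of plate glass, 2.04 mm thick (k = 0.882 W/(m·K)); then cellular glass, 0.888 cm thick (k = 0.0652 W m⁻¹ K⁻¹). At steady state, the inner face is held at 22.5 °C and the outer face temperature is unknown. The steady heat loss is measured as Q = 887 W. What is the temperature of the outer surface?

Series resistances:
  R_plate glass = L/(kA) = 0.00204/(0.882·4.93) = 4.692×10^-4 K/W
  R_cellular glass = L/(kA) = 0.00888/(0.0652·4.93) = 0.02763 K/W
ΣR = 0.02810 K/W
ΔT = Q·ΣR = 887 × 0.02810 = 24.92 K
Heat flows outward, so T_out = T_in − ΔT = 22.5 − 24.92 = -2.42 °C

T_out = -2.42 °C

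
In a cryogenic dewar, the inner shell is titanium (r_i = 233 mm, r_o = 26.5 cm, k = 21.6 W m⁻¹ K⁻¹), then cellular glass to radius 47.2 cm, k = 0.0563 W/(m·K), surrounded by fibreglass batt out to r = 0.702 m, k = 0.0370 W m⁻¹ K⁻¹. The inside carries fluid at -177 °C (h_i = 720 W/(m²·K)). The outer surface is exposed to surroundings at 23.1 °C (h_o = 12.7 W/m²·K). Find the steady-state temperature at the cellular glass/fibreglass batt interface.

T = -55.2 °C

Treat each layer as a resistance in series:
  R_conv,in = 1/(4πr²h) = 1/(4π·0.233²·720) = 0.002036 K/W
  R_titanium = (1/0.233 − 1/0.265)/(4πk) = 0.5183/(4π·21.6) = 0.001909 K/W
  R_cellular glass = (1/0.265 − 1/0.472)/(4πk) = 1.655/(4π·0.0563) = 2.339 K/W
  R_fibreglass batt = (1/0.472 − 1/0.702)/(4πk) = 0.6941/(4π·0.0370) = 1.493 K/W
  R_conv,out = 1/(4πr²h) = 1/(4π·0.702²·12.7) = 0.01271 K/W
ΣR = 0.002036 + 0.001909 + 2.339 + 1.493 + 0.01271 = 3.849 K/W
Q = ΔT/ΣR = (-177 °C − 23.1 °C)/3.849 = -51.99 W
From the inner boundary to the cellular glass/fibreglass batt interface, ΣR_partial = 2.343 K/W.
T_interface = T_in − Q·ΣR_partial = -177 °C − (-51.99)(2.343) = -55.2 °C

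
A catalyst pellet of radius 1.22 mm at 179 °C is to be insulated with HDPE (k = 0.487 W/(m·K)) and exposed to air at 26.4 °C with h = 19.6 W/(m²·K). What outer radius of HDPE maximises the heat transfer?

r_cr = 4.97 cm

For a sphere, r_cr = 2k_ins/h = 2·0.487/19.6 = 0.0497 m = 4.97 cm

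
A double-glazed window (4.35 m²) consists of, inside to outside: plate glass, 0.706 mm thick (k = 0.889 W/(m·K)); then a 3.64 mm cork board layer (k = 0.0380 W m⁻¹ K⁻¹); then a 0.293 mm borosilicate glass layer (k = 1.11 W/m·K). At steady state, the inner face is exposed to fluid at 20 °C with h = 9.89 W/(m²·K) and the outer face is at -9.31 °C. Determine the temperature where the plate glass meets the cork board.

Treat each layer as a resistance in series:
  R_conv,in = 1/(hA) = 1/(9.89·4.35) = 0.02324 K/W
  R_plate glass = L/(kA) = 7.06×10^-4/(0.889·4.35) = 1.826×10^-4 K/W
  R_cork board = L/(kA) = 0.00364/(0.0380·4.35) = 0.02202 K/W
  R_borosilicate glass = L/(kA) = 2.93×10^-4/(1.11·4.35) = 6.068×10^-5 K/W
ΣR = 0.02324 + 1.826×10^-4 + 0.02202 + 6.068×10^-5 = 0.04550 K/W
Q = ΔT/ΣR = (20 °C − -9.31 °C)/0.04550 = 644.2 W
From the inner boundary to the plate glass/cork board interface, ΣR_partial = 0.02342 K/W.
T_interface = T_in − Q·ΣR_partial = 20 °C − (644.2)(0.02342) = 4.91 °C

T = 4.91 °C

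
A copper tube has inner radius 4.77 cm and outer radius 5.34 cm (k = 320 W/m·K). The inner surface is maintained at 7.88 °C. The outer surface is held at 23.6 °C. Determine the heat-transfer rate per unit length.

Q' = 2πk·ΔT/ln(r₂/r₁) = 2π × 320 × 15.72 / ln(0.0534/0.0477) = 2.80×10^5 W/m

Q' = 2.80×10^5 W/m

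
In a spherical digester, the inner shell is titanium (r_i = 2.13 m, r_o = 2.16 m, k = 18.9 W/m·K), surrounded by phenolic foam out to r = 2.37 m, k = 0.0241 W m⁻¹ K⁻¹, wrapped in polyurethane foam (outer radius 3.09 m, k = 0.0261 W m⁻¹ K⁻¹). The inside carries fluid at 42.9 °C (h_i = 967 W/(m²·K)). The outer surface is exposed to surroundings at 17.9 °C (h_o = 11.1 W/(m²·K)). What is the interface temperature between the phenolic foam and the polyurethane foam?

Resistance network (inner→outer):
  R_conv,in = 1/(4πr²h) = 1/(4π·2.13²·967) = 1.814×10^-5 K/W
  R_titanium = (1/2.13 − 1/2.16)/(4πk) = 0.006521/(4π·18.9) = 2.745×10^-5 K/W
  R_phenolic foam = (1/2.16 − 1/2.37)/(4πk) = 0.04102/(4π·0.0241) = 0.1355 K/W
  R_polyurethane foam = (1/2.37 − 1/3.09)/(4πk) = 0.09832/(4π·0.0261) = 0.2998 K/W
  R_conv,out = 1/(4πr²h) = 1/(4π·3.09²·11.1) = 7.508×10^-4 K/W
ΣR = 1.814×10^-5 + 2.745×10^-5 + 0.1355 + 0.2998 + 7.508×10^-4 = 0.4361 K/W
Q = ΔT/ΣR = (42.9 °C − 17.9 °C)/0.4361 = 57.33 W
From the inner boundary to the phenolic foam/polyurethane foam interface, ΣR_partial = 0.1355 K/W.
T_interface = T_in − Q·ΣR_partial = 42.9 °C − (57.33)(0.1355) = 35.1 °C

T = 35.1 °C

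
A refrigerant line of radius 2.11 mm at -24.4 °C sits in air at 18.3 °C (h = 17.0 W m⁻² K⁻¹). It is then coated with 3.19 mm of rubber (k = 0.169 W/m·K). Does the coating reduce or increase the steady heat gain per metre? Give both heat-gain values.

Critical radius for a cylinder: r_cr = k/h = 0.00994 m = 0.994 cm.
Outer radius after coating: r₂ = 0.00211 + 0.00319 = 0.00530 m.
Since r₁ < r_cr and r₂ ≤ r_cr, the coating moves toward the maximum at r_cr — heat gain rises.
Bare: R = 1/(2πr₁h) = 4.437 m·K/W; Q = 42.7/4.437 = 9.62 W/m.
Coated: R = R_cond + R_conv = 2.634 m·K/W; Q = 42.7/2.634 = 16.2 W/m.

increases: 9.62 → 16.2 W/m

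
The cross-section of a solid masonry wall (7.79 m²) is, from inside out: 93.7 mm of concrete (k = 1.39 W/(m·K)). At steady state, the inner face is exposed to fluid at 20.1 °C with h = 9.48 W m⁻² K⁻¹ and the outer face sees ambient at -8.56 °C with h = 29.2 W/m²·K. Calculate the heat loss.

Series thermal resistances, inner to outer:
  R_conv,in = 1/(hA) = 1/(9.48·7.79) = 0.01354 K/W
  R_concrete = L/(kA) = 0.0937/(1.39·7.79) = 0.008653 K/W
  R_conv,out = 1/(hA) = 1/(29.2·7.79) = 0.004396 K/W
ΣR = 0.01354 + 0.008653 + 0.004396 = 0.02659 K/W
Q = ΔT/ΣR = (20.1 °C − -8.56 °C)/0.02659 = 1080 W

Q = 1080 W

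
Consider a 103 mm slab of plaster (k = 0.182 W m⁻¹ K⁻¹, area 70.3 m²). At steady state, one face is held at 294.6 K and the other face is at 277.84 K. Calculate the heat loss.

Q = 2.08 kW

Q = kA·ΔT/L = 0.182 × 70.3 × |294.6 K − 277.84 K| / 0.103 = 2080 W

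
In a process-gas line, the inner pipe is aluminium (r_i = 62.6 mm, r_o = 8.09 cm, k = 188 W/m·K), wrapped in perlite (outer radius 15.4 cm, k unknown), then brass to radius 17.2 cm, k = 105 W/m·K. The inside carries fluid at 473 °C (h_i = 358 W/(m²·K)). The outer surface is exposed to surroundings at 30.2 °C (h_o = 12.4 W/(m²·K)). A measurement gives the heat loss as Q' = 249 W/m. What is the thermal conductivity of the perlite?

ΣR = ΔT/Q' = |473 − 30.2|/249 = 1.778 m·K/W
Known resistances:
  R'_conv,in = 1/(2πr h) = 1/(2π·0.0626·358) = 0.007102 m·K/W
  R'_aluminium = ln(0.0809/0.0626)/(2πk) = 0.2564/(2π·188) = 2.171×10^-4 m·K/W
  R'_brass = ln(0.172/0.154)/(2πk) = 0.1105/(2π·105) = 1.676×10^-4 m·K/W
  R'_conv,out = 1/(2πr h) = 1/(2π·0.172·12.4) = 0.07462 m·K/W
R_perlite = ΣR − ΣR_known = 1.778 − 0.08211 = 1.696 m·K/W
ln(r₂/r₁)/(2πk) = 1.696 ⇒ k = 0.6437/(2π·1.696) = 0.0604 W/m·K

k = 0.0604 W/m·K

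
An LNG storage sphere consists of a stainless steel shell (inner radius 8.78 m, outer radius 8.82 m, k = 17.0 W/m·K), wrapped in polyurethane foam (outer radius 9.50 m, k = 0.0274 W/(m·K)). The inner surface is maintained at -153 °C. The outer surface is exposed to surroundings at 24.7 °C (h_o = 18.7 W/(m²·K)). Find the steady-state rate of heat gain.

Series thermal resistances, inner to outer:
  R_stainless steel = (1/8.78 − 1/8.82)/(4πk) = 5.165×10^-4/(4π·17.0) = 2.418×10^-6 K/W
  R_polyurethane foam = (1/8.82 − 1/9.50)/(4πk) = 0.008116/(4π·0.0274) = 0.02357 K/W
  R_conv,out = 1/(4πr²h) = 1/(4π·9.50²·18.7) = 4.715×10^-5 K/W
ΣR = 2.418×10^-6 + 0.02357 + 4.715×10^-5 = 0.02362 K/W
Q = ΔT/ΣR = (-153 °C − 24.7 °C)/0.02362 = -7520 W
(Negative Q ⇒ heat flows inward; heat gain = 7520 W.)

Q = 7.52 kW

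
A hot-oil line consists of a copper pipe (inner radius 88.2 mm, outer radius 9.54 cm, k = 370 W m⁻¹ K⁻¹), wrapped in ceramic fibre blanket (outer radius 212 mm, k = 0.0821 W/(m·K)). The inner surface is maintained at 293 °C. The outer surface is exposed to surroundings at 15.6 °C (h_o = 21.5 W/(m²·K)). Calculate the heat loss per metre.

Q' = 175 W/m

Treat each layer as a resistance in series:
  R'_copper = ln(0.0954/0.0882)/(2πk) = 0.07847/(2π·370) = 3.375×10^-5 m·K/W
  R'_ceramic fibre blanket = ln(0.212/0.0954)/(2πk) = 0.7985/(2π·0.0821) = 1.548 m·K/W
  R'_conv,out = 1/(2πr h) = 1/(2π·0.212·21.5) = 0.03492 m·K/W
ΣR = 3.375×10^-5 + 1.548 + 0.03492 = 1.583 m·K/W
Q' = ΔT/ΣR = (293 °C − 15.6 °C)/1.583 = 175 W/m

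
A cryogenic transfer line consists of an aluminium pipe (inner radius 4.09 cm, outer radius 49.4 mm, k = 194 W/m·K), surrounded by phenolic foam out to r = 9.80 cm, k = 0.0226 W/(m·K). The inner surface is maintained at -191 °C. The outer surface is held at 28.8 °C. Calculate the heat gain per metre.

Q' = 45.6 W/m

Series thermal resistances, inner to outer:
  R'_aluminium = ln(0.0494/0.0409)/(2πk) = 0.1888/(2π·194) = 1.549×10^-4 m·K/W
  R'_phenolic foam = ln(0.0980/0.0494)/(2πk) = 0.6850/(2π·0.0226) = 4.824 m·K/W
ΣR = 1.549×10^-4 + 4.824 = 4.824 m·K/W
Q' = ΔT/ΣR = (-191 °C − 28.8 °C)/4.824 = -45.6 W/m
(Negative Q' ⇒ heat flows inward; heat gain = 45.6 W/m.)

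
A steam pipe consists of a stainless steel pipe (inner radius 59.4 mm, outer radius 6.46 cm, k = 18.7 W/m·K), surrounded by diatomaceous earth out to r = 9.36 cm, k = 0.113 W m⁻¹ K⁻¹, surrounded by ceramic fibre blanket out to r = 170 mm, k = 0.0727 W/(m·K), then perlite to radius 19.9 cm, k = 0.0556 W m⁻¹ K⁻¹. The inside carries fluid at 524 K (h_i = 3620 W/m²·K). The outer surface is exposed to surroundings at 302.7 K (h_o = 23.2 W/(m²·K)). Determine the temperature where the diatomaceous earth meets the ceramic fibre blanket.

Resistance network (inner→outer):
  R'_conv,in = 1/(2πr h) = 1/(2π·0.0594·3620) = 7.402×10^-4 m·K/W
  R'_stainless steel = ln(0.0646/0.0594)/(2πk) = 0.08392/(2π·18.7) = 7.142×10^-4 m·K/W
  R'_diatomaceous earth = ln(0.0936/0.0646)/(2πk) = 0.3708/(2π·0.113) = 0.5223 m·K/W
  R'_ceramic fibre blanket = ln(0.170/0.0936)/(2πk) = 0.5968/(2π·0.0727) = 1.306 m·K/W
  R'_perlite = ln(0.199/0.170)/(2πk) = 0.1575/(2π·0.0556) = 0.4509 m·K/W
  R'_conv,out = 1/(2πr h) = 1/(2π·0.199·23.2) = 0.03447 m·K/W
ΣR = 7.402×10^-4 + 7.142×10^-4 + 0.5223 + 1.306 + 0.4509 + 0.03447 = 2.315 m·K/W
Q' = ΔT/ΣR = (524 K − 302.7 K)/2.315 = 95.59 W/m
From the inner boundary to the diatomaceous earth/ceramic fibre blanket interface, ΣR_partial = 0.5238 m·K/W.
T_interface = T_in − Q'·ΣR_partial = 524 K − (95.59)(0.5238) = 474 K

T = 474 K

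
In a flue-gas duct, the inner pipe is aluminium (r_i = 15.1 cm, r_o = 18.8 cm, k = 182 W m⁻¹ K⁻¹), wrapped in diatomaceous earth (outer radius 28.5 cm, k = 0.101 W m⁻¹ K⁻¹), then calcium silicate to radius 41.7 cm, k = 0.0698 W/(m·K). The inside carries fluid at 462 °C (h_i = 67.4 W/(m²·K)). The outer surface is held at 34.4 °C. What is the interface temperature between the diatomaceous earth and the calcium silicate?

T = 275 °C

Series thermal resistances, inner to outer:
  R'_conv,in = 1/(2πr h) = 1/(2π·0.151·67.4) = 0.01564 m·K/W
  R'_aluminium = ln(0.188/0.151)/(2πk) = 0.2192/(2π·182) = 1.917×10^-4 m·K/W
  R'_diatomaceous earth = ln(0.285/0.188)/(2πk) = 0.4160/(2π·0.101) = 0.6556 m·K/W
  R'_calcium silicate = ln(0.417/0.285)/(2πk) = 0.3806/(2π·0.0698) = 0.8678 m·K/W
ΣR = 0.01564 + 1.917×10^-4 + 0.6556 + 0.8678 = 1.539 m·K/W
Q' = ΔT/ΣR = (462 °C − 34.4 °C)/1.539 = 277.8 W/m
From the inner boundary to the diatomaceous earth/calcium silicate interface, ΣR_partial = 0.6714 m·K/W.
T_interface = T_in − Q'·ΣR_partial = 462 °C − (277.8)(0.6714) = 275 °C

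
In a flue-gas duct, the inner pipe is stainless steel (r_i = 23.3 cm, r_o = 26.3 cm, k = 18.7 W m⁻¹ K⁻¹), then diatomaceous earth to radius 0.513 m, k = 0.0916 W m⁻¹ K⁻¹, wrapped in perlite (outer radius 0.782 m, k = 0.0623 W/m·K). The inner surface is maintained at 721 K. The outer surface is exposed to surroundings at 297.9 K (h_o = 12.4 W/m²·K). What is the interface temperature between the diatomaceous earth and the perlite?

Treat each layer as a resistance in series:
  R'_stainless steel = ln(0.263/0.233)/(2πk) = 0.1211/(2π·18.7) = 0.001031 m·K/W
  R'_diatomaceous earth = ln(0.513/0.263)/(2πk) = 0.6681/(2π·0.0916) = 1.161 m·K/W
  R'_perlite = ln(0.782/0.513)/(2πk) = 0.4216/(2π·0.0623) = 1.077 m·K/W
  R'_conv,out = 1/(2πr h) = 1/(2π·0.782·12.4) = 0.01641 m·K/W
ΣR = 0.001031 + 1.161 + 1.077 + 0.01641 = 2.255 m·K/W
Q' = ΔT/ΣR = (721 K − 297.9 K)/2.255 = 187.6 W/m
From the inner boundary to the diatomaceous earth/perlite interface, ΣR_partial = 1.162 m·K/W.
T_interface = T_in − Q'·ΣR_partial = 721 K − (187.6)(1.162) = 503 K

T = 503 K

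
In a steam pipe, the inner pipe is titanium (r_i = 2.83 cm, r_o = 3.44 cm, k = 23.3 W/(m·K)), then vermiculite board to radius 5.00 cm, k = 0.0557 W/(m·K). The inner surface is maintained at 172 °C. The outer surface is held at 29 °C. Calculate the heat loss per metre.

Q' = 134 W/m

Series thermal resistances, inner to outer:
  R'_titanium = ln(0.0344/0.0283)/(2πk) = 0.1952/(2π·23.3) = 0.001333 m·K/W
  R'_vermiculite board = ln(0.0500/0.0344)/(2πk) = 0.3740/(2π·0.0557) = 1.069 m·K/W
ΣR = 0.001333 + 1.069 = 1.070 m·K/W
Q' = ΔT/ΣR = (172 °C − 29 °C)/1.070 = 134 W/m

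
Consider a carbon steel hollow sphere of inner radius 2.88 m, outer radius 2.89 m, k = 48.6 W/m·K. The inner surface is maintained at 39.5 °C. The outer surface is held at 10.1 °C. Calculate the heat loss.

Q = 1.49×10^7 W

Q = 4πk·ΔT/(1/r₁ − 1/r₂) = 4π × 48.6 × 29.4 / (1/2.88 − 1/2.89) = 1.49×10^7 W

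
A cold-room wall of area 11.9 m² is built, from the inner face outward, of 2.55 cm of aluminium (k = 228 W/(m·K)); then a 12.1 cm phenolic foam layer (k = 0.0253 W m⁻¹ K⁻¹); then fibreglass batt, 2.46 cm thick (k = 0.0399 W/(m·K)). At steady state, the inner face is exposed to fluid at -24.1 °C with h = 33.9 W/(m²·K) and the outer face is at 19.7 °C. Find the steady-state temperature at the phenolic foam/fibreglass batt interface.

Treat each layer as a resistance in series:
  R_conv,in = 1/(hA) = 1/(33.9·11.9) = 0.002479 K/W
  R_aluminium = L/(kA) = 0.0255/(228·11.9) = 9.398×10^-6 K/W
  R_phenolic foam = L/(kA) = 0.121/(0.0253·11.9) = 0.4019 K/W
  R_fibreglass batt = L/(kA) = 0.0246/(0.0399·11.9) = 0.05181 K/W
ΣR = 0.002479 + 9.398×10^-6 + 0.4019 + 0.05181 = 0.4562 K/W
Q = ΔT/ΣR = (-24.1 °C − 19.7 °C)/0.4562 = -96.01 W
From the inner boundary to the phenolic foam/fibreglass batt interface, ΣR_partial = 0.4044 K/W.
T_interface = T_in − Q·ΣR_partial = -24.1 °C − (-96.01)(0.4044) = 14.7 °C

T = 14.7 °C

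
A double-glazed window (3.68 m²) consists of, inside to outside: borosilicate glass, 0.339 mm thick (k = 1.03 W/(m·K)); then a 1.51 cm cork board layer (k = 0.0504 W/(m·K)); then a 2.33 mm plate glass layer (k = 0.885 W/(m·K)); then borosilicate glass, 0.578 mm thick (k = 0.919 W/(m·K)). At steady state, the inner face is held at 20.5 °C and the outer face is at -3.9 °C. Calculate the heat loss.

Series thermal resistances, inner to outer:
  R_borosilicate glass = L/(kA) = 3.39×10^-4/(1.03·3.68) = 8.944×10^-5 K/W
  R_cork board = L/(kA) = 0.0151/(0.0504·3.68) = 0.08141 K/W
  R_plate glass = L/(kA) = 0.00233/(0.885·3.68) = 7.154×10^-4 K/W
  R_borosilicate glass = L/(kA) = 5.78×10^-4/(0.919·3.68) = 1.709×10^-4 K/W
ΣR = 8.944×10^-5 + 0.08141 + 7.154×10^-4 + 1.709×10^-4 = 0.08239 K/W
Q = ΔT/ΣR = (20.5 °C − -3.9 °C)/0.08239 = 296 W

Q = 296 W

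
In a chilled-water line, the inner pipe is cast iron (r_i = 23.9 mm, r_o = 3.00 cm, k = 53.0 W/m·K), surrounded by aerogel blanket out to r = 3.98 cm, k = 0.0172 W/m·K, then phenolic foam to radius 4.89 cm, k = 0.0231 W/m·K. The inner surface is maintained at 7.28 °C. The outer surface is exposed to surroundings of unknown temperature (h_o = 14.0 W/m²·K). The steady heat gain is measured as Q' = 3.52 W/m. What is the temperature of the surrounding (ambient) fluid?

Sum the resistances:
  R'_cast iron = ln(0.0300/0.0239)/(2πk) = 0.2273/(2π·53.0) = 6.826×10^-4 m·K/W
  R'_aerogel blanket = ln(0.0398/0.0300)/(2πk) = 0.2827/(2π·0.0172) = 2.616 m·K/W
  R'_phenolic foam = ln(0.0489/0.0398)/(2πk) = 0.2059/(2π·0.0231) = 1.419 m·K/W
  R'_conv,out = 1/(2πr h) = 1/(2π·0.0489·14.0) = 0.2325 m·K/W
ΣR = 4.267 m·K/W
ΔT = Q'·ΣR = 3.52 × 4.267 = 15.02 K
Heat flows inward, so T_out = T_in + ΔT = 7.28 + 15.02 = 22.3 °C

T_out = 22.3 °C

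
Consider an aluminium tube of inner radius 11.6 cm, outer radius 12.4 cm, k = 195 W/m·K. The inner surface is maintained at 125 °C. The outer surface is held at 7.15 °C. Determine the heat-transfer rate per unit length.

Q' = 2πk·ΔT/ln(r₂/r₁) = 2π × 195 × 117.85 / ln(0.124/0.116) = 2.17×10^6 W/m

Q' = 2170 kW/m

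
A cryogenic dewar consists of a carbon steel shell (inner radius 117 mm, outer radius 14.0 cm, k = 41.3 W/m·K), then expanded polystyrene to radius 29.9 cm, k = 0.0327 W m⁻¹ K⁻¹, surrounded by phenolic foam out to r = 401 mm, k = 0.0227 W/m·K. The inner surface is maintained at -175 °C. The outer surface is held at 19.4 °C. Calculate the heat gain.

Q = 15.9 W

Treat each layer as a resistance in series:
  R_carbon steel = (1/0.117 − 1/0.140)/(4πk) = 1.404/(4π·41.3) = 0.002706 K/W
  R_expanded polystyrene = (1/0.140 − 1/0.299)/(4πk) = 3.798/(4π·0.0327) = 9.244 K/W
  R_phenolic foam = (1/0.299 − 1/0.401)/(4πk) = 0.8507/(4π·0.0227) = 2.982 K/W
ΣR = 0.002706 + 9.244 + 2.982 = 12.23 K/W
Q = ΔT/ΣR = (-175 °C − 19.4 °C)/12.23 = -15.9 W
(Negative Q ⇒ heat flows inward; heat gain = 15.9 W.)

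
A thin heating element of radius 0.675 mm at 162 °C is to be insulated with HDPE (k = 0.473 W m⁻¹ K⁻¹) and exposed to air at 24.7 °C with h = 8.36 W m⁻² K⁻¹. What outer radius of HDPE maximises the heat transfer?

For a cylinder, r_cr = k_ins/h = 0.473/8.36 = 0.0566 m = 5.66 cm

r_cr = 5.66 cm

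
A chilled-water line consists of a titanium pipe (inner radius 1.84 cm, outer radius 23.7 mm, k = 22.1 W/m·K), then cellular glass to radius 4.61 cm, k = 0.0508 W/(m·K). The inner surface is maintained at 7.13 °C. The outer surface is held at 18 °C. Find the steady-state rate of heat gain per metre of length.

Q' = 5.21 W/m

Resistance network (inner→outer):
  R'_titanium = ln(0.0237/0.0184)/(2πk) = 0.2531/(2π·22.1) = 0.001823 m·K/W
  R'_cellular glass = ln(0.0461/0.0237)/(2πk) = 0.6653/(2π·0.0508) = 2.084 m·K/W
ΣR = 0.001823 + 2.084 = 2.086 m·K/W
Q' = ΔT/ΣR = (7.13 °C − 18 °C)/2.086 = -5.21 W/m
(Negative Q' ⇒ heat flows inward; heat gain = 5.21 W/m.)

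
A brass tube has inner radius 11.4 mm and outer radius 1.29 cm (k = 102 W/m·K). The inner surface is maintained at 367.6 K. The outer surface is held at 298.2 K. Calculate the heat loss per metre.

Q' = 3.60×10^5 W/m

Q' = 2πk·ΔT/ln(r₂/r₁) = 2π × 102 × 69.4 / ln(0.0129/0.0114) = 3.60×10^5 W/m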